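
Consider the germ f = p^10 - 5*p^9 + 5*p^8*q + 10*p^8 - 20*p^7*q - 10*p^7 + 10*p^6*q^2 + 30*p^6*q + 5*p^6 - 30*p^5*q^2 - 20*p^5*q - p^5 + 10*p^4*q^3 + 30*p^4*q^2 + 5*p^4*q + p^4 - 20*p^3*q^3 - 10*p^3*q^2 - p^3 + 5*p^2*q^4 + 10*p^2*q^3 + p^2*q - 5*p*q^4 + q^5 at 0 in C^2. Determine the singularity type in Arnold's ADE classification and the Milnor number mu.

The Hessian of f at 0 has rank 0. Corank 2; j^3 = -p^2*(p - q) has shape L^2 M (L != M), so D-series; mu = 6 gives D_6.

Type D_6, Milnor number mu = 6.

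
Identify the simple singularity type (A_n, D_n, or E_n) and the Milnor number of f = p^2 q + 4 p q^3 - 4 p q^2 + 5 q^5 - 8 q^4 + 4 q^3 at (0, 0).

Type D6, Milnor number mu = 6.

The Hessian of f at 0 has rank 0. Corank 2; j^3 = q*(p - 2*q)^2 has shape L^2 M (L != M), so D-series; mu = 6 gives D_6.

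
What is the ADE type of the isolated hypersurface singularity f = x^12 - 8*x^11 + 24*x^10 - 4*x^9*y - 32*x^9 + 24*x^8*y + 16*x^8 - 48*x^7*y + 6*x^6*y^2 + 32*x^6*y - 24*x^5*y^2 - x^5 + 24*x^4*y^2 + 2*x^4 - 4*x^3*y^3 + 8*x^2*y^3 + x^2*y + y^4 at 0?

The Hessian of f at 0 has rank 0. Corank 2; j^3 = x^2*y has shape L^2 M (L != M), so D-series; mu = 5 gives D_5.

D_5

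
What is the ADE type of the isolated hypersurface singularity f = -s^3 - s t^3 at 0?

The Hessian of f at 0 is [[0, 0], [0, 0]] with rank 0, so corank 2. A Groebner basis of the Jacobian ideal J(f) in C{s,t} is {s^3, s*t^2, 3*s^2 + t^3}; counting standard monomials gives mu = 7. Corank 2; j^3 = -s^3 is a perfect cube, so E-series; the 4-jet and mu = 7 give E_7.

E_7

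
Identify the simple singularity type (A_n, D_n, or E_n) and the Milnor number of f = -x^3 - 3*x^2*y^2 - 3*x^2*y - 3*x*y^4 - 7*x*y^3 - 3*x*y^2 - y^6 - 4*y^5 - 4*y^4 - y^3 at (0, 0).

Type E_7, Milnor number mu = 7.

The Hessian of f at 0 is [[0, 0], [0, 0]] with rank 0, so corank 2. A Groebner basis of the Jacobian ideal J(f) in C{x,y} is {-x^2 - 2*x*y + y^4 - y^3/3 - y^2, x^3 + 2*x^2 + 4*x*y + 5*y^3/3 + 2*y^2, x^2*y - 5*x^2/3 - 10*x*y/3 - 14*y^3/9 - 5*y^2/3, x^2 + x*y^2 + 2*x*y + 4*y^3/3 + y^2}; counting standard monomials gives mu = 7. Corank 2; j^3 = -(x + y)^3 is a perfect cube, so E-series; the 4-jet and mu = 7 give E_7.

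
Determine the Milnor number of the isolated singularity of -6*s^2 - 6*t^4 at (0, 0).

3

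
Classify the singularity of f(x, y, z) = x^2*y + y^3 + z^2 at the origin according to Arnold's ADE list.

The Hessian of f at 0 has rank 1. Corank 2; j^3 = y*(x^2 + y^2) splits into three distinct lines over C (the quadratic factor has nonzero discriminant), so D_4.

D4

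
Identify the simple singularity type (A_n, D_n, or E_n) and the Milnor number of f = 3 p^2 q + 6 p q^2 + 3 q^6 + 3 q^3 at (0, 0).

The Hessian of f at 0 is [[0, 0], [0, 0]] with rank 0, so corank 2. A Groebner basis of the Jacobian ideal J(f) in C{p,q} is {p^2/6 + q^5 - q^2/6, p^3 + q^3, p*q + q^2}; counting standard monomials gives mu = 7. Corank 2; j^3 = 3*q*(p + q)^2 has shape L^2 M (L != M), so D-series; mu = 7 gives D_7.

Type D_{7}, Milnor number mu = 7.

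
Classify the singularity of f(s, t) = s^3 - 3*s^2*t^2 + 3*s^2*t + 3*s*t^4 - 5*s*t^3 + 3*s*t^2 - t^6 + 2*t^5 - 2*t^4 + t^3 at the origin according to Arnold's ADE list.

The Hessian of f at 0 has rank 0. Corank 2; j^3 = (s + t)^3 is a perfect cube, so E-series; the 4-jet and mu = 7 give E_7.

E_{7}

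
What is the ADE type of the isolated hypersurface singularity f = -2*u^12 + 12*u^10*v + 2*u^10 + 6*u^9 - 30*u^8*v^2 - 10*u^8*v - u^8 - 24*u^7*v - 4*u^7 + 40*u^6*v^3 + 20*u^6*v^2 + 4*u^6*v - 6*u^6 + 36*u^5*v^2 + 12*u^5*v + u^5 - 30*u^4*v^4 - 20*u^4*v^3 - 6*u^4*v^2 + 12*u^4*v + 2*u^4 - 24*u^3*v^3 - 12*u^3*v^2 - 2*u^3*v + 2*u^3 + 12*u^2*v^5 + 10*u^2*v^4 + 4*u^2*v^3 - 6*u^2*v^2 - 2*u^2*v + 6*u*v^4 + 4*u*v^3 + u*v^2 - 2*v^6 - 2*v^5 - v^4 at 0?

D_4

The Hessian of f at 0 is [[0, 0], [0, 0]] with rank 0, so corank 2. A Groebner basis of the Jacobian ideal J(f) in C{u,v} is {v^3, u^2 + v^2/2, u*v + v^2/2}; counting standard monomials gives mu = 4. Corank 2; j^3 = u*(2*u^2 - 2*u*v + v^2) splits into three distinct lines over C (the quadratic factor has nonzero discriminant), so D_4.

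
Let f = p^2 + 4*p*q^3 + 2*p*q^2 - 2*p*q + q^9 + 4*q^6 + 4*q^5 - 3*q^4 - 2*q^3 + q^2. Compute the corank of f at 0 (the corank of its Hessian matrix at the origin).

Hessian at 0 has rank 1.

1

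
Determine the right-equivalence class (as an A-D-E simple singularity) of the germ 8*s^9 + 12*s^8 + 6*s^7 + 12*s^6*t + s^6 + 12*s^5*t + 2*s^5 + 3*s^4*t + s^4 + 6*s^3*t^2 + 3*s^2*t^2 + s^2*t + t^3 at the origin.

D4

The Hessian of f at 0 has rank 0. Corank 2; j^3 = t*(s^2 + t^2) splits into three distinct lines over C (the quadratic factor has nonzero discriminant), so D_4.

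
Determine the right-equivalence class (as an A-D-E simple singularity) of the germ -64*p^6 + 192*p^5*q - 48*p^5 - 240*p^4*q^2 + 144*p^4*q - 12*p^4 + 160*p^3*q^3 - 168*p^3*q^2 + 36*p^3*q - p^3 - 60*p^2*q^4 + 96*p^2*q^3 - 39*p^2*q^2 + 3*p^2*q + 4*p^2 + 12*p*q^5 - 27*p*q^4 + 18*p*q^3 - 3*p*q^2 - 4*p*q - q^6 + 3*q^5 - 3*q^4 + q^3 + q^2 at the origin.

A2

The Hessian of f at 0 has rank 1. Corank 1: A-series; mu = 2 gives A_2.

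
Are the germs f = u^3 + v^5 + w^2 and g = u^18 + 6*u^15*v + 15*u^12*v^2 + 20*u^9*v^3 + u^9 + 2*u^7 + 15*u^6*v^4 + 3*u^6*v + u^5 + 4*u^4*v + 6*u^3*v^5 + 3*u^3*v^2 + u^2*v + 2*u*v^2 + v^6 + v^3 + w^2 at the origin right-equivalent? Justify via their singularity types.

The Hessian of f at 0 has rank 1. Corank 2; j^3 = u^3 is a perfect cube, so E-series; the 5-jet and mu = 8 give E_8. The Hessian of g at 0 has rank 1. Corank 2; j^3 = v*(u + v)^2 has shape L^2 M (L != M), so D-series; mu = 7 gives D_7. f is E_8 but g is D_7, hence not right-equivalent.

No.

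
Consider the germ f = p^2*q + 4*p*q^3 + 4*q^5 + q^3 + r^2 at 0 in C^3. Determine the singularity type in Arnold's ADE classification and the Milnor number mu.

Type D4, Milnor number mu = 4.

The Hessian of f at 0 is [[0, 0, 0], [0, 0, 0], [0, 0, 2]] with rank 1, so corank 2. A Groebner basis of the Jacobian ideal J(f) in C{p,q,r} is {q^3, p^2 + 3*q^2, p*q, r}; counting standard monomials gives mu = 4. Corank 2; j^3 = q*(p^2 + q^2) splits into three distinct lines over C (the quadratic factor has nonzero discriminant), so D_4.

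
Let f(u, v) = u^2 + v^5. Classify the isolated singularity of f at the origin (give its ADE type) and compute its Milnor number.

The Hessian of f at 0 has rank 1. Corank 1: A-series; mu = 4 gives A_4.

Type A4, Milnor number mu = 4.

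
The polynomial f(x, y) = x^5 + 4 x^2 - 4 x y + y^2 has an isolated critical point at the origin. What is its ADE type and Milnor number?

Type A_4, Milnor number mu = 4.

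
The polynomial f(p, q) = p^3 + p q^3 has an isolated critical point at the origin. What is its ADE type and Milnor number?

Type E7, Milnor number mu = 7.

The Hessian of f at 0 has rank 0. Corank 2; j^3 = p^3 is a perfect cube, so E-series; the 4-jet and mu = 7 give E_7.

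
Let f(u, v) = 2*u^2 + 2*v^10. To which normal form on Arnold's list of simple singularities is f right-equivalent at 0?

A9

The Hessian of f at 0 is [[4, 0], [0, 0]] with rank 1, so corank 1. A Groebner basis of the Jacobian ideal J(f) in C{u,v} is {v^9, u}; counting standard monomials gives mu = 9. Corank 1: A-series; mu = 9 gives A_9.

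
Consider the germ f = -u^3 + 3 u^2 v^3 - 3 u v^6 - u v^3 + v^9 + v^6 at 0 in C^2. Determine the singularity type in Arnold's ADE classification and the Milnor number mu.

The Hessian of f at 0 is [[0, 0], [0, 0]] with rank 0, so corank 2. A Groebner basis of the Jacobian ideal J(f) in C{u,v} is {u^3, u*v^2, 3*u^2 + v^3}; counting standard monomials gives mu = 7. Corank 2; j^3 = -u^3 is a perfect cube, so E-series; the 4-jet and mu = 7 give E_7.

Type E_{7}, Milnor number mu = 7.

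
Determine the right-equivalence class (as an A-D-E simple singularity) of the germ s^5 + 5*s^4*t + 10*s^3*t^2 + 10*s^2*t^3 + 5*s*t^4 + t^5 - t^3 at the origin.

E8

The Hessian of f at 0 has rank 0. Corank 2; j^3 = -t^3 is a perfect cube, so E-series; the 5-jet and mu = 8 give E_8.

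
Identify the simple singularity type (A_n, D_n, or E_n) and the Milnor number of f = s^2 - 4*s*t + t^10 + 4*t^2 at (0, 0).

Type A9, Milnor number mu = 9.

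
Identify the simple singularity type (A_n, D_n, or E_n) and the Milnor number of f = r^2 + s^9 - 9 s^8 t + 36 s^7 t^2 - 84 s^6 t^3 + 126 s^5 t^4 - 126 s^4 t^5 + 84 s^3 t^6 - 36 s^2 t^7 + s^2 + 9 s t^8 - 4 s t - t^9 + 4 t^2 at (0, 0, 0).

Type A_{8}, Milnor number mu = 8.

The Hessian of f at 0 has rank 2. Corank 1: A-series; mu = 8 gives A_8.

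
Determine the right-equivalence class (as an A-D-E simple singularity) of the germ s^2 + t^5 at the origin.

A_4

The Hessian of f at 0 has rank 1. Corank 1: A-series; mu = 4 gives A_4.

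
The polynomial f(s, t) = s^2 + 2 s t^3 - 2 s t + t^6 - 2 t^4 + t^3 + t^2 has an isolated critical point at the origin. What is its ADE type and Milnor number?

Type A2, Milnor number mu = 2.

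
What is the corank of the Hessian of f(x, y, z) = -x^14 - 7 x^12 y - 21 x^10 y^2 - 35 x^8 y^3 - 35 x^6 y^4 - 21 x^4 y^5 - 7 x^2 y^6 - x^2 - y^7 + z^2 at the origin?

1

The Hessian at 0 is [[-2, 0, 0], [0, 0, 0], [0, 0, 2]] of rank 2; hence corank 1.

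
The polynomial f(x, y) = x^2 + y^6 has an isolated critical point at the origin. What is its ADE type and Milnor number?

The Hessian of f at 0 has rank 1. Corank 1: A-series; mu = 5 gives A_5.

Type A_{5}, Milnor number mu = 5.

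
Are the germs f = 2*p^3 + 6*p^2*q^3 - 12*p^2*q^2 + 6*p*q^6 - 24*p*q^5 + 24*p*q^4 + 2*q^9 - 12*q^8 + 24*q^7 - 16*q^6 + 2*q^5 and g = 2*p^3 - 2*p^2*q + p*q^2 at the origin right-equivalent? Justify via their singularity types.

The Hessian of f at 0 has rank 0. Corank 2; j^3 = 2*p^3 is a perfect cube, so E-series; the 5-jet and mu = 8 give E_8. The Hessian of g at 0 has rank 0. Corank 2; j^3 = p*(2*p^2 - 2*p*q + q^2) splits into three distinct lines over C (the quadratic factor has nonzero discriminant), so D_4. f is E_8 but g is D_4, hence not right-equivalent.

No.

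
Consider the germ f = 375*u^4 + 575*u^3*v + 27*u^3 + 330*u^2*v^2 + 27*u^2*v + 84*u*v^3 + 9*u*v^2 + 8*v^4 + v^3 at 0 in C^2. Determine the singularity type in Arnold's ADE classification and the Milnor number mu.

Type E_7, Milnor number mu = 7.

The Hessian of f at 0 has rank 0. Corank 2; j^3 = (3*u + v)^3 is a perfect cube, so E-series; the 4-jet and mu = 7 give E_7.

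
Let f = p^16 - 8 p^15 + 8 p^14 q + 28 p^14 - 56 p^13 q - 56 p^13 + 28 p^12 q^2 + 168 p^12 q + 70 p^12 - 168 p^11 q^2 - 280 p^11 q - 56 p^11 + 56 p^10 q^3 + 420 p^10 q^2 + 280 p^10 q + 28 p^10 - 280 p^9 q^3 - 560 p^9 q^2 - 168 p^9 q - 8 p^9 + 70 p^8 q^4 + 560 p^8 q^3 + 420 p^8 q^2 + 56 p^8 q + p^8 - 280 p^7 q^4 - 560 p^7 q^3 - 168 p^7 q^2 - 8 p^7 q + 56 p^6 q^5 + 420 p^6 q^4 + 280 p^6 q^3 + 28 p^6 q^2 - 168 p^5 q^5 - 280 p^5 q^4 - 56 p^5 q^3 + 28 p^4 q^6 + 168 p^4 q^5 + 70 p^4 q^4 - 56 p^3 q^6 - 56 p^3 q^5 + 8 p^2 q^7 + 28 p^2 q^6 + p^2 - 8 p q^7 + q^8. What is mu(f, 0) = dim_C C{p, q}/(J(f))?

7

The Hessian of f at 0 is [[2, 0], [0, 0]] with rank 1, so corank 1. A Groebner basis of the Jacobian ideal J(f) in C{p,q} is {q^7, p}; counting standard monomials gives mu = 7. Corank 1: A-series; mu = 7 gives A_7.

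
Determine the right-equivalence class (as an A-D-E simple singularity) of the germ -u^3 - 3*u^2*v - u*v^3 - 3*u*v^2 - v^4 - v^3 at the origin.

E_7

The Hessian of f at 0 has rank 0. Corank 2; j^3 = -(u + v)^3 is a perfect cube, so E-series; the 4-jet and mu = 7 give E_7.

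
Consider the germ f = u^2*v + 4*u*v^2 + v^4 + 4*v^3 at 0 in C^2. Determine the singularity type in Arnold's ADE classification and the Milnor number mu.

Type D_{5}, Milnor number mu = 5.

The Hessian of f at 0 is [[0, 0], [0, 0]] with rank 0, so corank 2. A Groebner basis of the Jacobian ideal J(f) in C{u,v} is {u^3 - 2*u^2 + 8*v^2, u^2/4 + v^3 - v^2, u*v + 2*v^2}; counting standard monomials gives mu = 5. Corank 2; j^3 = v*(u + 2*v)^2 has shape L^2 M (L != M), so D-series; mu = 5 gives D_5.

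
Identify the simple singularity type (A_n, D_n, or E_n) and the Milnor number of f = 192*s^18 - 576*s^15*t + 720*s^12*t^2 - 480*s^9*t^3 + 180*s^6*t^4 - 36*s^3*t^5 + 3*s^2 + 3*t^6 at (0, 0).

Type A5, Milnor number mu = 5.

The Hessian of f at 0 is [[6, 0], [0, 0]] with rank 1, so corank 1. A Groebner basis of the Jacobian ideal J(f) in C{s,t} is {t^5, s}; counting standard monomials gives mu = 5. Corank 1: A-series; mu = 5 gives A_5.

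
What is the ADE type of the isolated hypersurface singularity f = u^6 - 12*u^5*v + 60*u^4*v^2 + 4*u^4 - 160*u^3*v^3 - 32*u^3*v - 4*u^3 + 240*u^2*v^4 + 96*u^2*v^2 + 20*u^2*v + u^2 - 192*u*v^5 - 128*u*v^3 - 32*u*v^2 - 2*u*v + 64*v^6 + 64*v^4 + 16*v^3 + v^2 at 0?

A_5

The Hessian of f at 0 is [[2, -2], [-2, 2]] with rank 1, so corank 1. A Groebner basis of the Jacobian ideal J(f) in C{u,v} is {u*v^2 - 7*u*v/2 - 3*u/4 + 5*v^2 + 3*v/4, -5*u*v/2 - u/2 + v^3 + 7*v^2/2 + v/2, u^2 - 4*u*v - u/2 + 4*v^2 + v/2}; counting standard monomials gives mu = 5. Corank 1: A-series; mu = 5 gives A_5.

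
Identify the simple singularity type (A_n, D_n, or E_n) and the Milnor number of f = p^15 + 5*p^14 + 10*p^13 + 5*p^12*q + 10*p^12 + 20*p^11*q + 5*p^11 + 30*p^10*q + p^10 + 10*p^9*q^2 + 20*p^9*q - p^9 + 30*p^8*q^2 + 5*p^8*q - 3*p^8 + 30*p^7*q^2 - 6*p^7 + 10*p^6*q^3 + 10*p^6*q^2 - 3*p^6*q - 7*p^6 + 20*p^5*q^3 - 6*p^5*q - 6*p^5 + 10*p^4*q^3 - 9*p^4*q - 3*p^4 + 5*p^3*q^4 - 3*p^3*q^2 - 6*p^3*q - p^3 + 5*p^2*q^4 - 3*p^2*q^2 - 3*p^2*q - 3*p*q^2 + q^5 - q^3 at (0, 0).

The Hessian of f at 0 has rank 0. Corank 2; j^3 = -(p + q)^3 is a perfect cube, so E-series; the 5-jet and mu = 8 give E_8.

Type E_{8}, Milnor number mu = 8.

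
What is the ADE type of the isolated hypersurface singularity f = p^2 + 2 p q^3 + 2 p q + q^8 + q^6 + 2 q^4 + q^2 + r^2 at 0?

A7

The Hessian of f at 0 is [[2, 2, 0], [2, 2, 0], [0, 0, 2]] with rank 2, so corank 1. A Groebner basis of the Jacobian ideal J(f) in C{p,q,r} is {p^3 - 3*p*q^2 + 2*p + 2*q, p^2*q + 2*p*q^2 - p - q, p + q^3 + q, r}; counting standard monomials gives mu = 7. Corank 1: A-series; mu = 7 gives A_7.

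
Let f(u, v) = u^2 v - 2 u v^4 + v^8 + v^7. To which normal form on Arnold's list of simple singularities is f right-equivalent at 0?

D_9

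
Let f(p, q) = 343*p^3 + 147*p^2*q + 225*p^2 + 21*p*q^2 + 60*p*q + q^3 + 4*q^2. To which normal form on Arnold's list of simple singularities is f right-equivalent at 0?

A_2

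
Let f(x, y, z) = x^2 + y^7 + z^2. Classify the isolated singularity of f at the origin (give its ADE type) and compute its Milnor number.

The Hessian of f at 0 has rank 2. Corank 1: A-series; mu = 6 gives A_6.

Type A_{6}, Milnor number mu = 6.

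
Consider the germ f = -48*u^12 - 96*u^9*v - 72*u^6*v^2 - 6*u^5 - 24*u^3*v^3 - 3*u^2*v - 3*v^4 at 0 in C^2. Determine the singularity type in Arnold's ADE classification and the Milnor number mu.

Type D5, Milnor number mu = 5.

The Hessian of f at 0 has rank 0. Corank 2; j^3 = -3*u^2*v has shape L^2 M (L != M), so D-series; mu = 5 gives D_5.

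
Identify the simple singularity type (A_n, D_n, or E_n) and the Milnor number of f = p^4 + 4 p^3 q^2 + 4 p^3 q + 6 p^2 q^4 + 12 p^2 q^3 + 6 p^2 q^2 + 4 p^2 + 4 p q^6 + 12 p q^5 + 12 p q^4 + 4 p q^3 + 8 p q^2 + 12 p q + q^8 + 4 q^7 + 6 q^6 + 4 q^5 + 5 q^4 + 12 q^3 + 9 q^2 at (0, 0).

Type A_3, Milnor number mu = 3.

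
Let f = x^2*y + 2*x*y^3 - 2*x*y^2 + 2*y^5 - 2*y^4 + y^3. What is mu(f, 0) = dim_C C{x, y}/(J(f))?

6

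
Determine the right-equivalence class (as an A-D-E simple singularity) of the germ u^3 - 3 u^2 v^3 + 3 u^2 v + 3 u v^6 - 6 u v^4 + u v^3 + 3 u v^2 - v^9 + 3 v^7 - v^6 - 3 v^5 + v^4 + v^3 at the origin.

E7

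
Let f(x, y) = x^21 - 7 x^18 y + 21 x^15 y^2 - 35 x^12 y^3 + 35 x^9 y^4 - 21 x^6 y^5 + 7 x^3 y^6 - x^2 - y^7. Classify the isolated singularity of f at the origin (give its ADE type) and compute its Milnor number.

The Hessian of f at 0 has rank 1. Corank 1: A-series; mu = 6 gives A_6.

Type A_6, Milnor number mu = 6.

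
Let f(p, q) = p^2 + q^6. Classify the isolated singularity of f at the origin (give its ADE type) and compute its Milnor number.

Type A_{5}, Milnor number mu = 5.

The Hessian of f at 0 has rank 1. Corank 1: A-series; mu = 5 gives A_5.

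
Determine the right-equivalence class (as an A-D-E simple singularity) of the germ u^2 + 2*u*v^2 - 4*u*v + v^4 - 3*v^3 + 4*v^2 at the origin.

A_{2}

The Hessian of f at 0 is [[2, -4], [-4, 8]] with rank 1, so corank 1. A Groebner basis of the Jacobian ideal J(f) in C{u,v} is {v^2, u - 2*v}; counting standard monomials gives mu = 2. Corank 1: A-series; mu = 2 gives A_2.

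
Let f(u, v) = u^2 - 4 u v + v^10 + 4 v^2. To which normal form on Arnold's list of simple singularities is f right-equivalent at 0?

A9

The Hessian of f at 0 is [[2, -4], [-4, 8]] with rank 1, so corank 1. A Groebner basis of the Jacobian ideal J(f) in C{u,v} is {v^9, u - 2*v}; counting standard monomials gives mu = 9. Corank 1: A-series; mu = 9 gives A_9.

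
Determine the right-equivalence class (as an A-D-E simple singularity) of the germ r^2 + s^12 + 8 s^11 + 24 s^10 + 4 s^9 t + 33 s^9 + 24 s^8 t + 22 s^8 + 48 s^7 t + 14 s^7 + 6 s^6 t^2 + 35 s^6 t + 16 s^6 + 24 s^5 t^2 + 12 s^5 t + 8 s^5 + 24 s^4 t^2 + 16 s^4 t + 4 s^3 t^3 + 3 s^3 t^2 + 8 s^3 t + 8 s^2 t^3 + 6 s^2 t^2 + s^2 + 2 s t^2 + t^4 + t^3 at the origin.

The Hessian of f at 0 has rank 2. Corank 1: A-series; mu = 2 gives A_2.

A_{2}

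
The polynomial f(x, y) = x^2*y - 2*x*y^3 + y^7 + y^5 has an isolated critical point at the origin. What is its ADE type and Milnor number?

The Hessian of f at 0 has rank 0. Corank 2; j^3 = x^2*y has shape L^2 M (L != M), so D-series; mu = 8 gives D_8.

Type D8, Milnor number mu = 8.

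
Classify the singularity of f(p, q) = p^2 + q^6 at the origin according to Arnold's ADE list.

The Hessian of f at 0 is [[2, 0], [0, 0]] with rank 1, so corank 1. A Groebner basis of the Jacobian ideal J(f) in C{p,q} is {q^5, p}; counting standard monomials gives mu = 5. Corank 1: A-series; mu = 5 gives A_5.

A5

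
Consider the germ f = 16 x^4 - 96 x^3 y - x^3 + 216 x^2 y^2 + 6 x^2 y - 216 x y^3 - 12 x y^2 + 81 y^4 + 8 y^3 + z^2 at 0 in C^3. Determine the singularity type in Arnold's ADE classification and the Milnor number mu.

Type E_6, Milnor number mu = 6.

The Hessian of f at 0 is [[0, 0, 0], [0, 0, 0], [0, 0, 2]] with rank 1, so corank 2. A Groebner basis of the Jacobian ideal J(f) in C{x,y,z} is {y^4, x*y^2 - 11*y^3/6, x^2 - 4*x*y + 4*y^2, z}; counting standard monomials gives mu = 6. Corank 2; j^3 = -(x - 2*y)^3 is a perfect cube, so E-series; the 4-jet and mu = 6 give E_6.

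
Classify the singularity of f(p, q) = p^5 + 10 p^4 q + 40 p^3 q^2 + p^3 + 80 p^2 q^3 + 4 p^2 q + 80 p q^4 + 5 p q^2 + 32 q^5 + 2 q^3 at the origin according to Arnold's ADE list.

D_6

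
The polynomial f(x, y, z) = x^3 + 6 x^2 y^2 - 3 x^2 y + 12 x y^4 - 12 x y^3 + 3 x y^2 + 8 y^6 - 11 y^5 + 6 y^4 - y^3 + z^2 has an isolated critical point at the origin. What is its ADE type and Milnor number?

The Hessian of f at 0 has rank 1. Corank 2; j^3 = (x - y)^3 is a perfect cube, so E-series; the 5-jet and mu = 8 give E_8.

Type E_{8}, Milnor number mu = 8.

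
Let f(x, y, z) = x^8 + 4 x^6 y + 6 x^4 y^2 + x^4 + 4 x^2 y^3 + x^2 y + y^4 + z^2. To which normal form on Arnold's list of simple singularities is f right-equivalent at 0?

D5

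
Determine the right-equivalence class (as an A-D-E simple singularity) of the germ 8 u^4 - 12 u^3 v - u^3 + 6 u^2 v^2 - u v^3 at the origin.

E_7

The Hessian of f at 0 is [[0, 0], [0, 0]] with rank 0, so corank 2. A Groebner basis of the Jacobian ideal J(f) in C{u,v} is {3*u^2/4 + v^4 + v^3/4, u^3, u^2*v - u^2/4 - v^3/12, -u^2 + u*v^2 - v^3/3}; counting standard monomials gives mu = 7. Corank 2; j^3 = -u^3 is a perfect cube, so E-series; the 4-jet and mu = 7 give E_7.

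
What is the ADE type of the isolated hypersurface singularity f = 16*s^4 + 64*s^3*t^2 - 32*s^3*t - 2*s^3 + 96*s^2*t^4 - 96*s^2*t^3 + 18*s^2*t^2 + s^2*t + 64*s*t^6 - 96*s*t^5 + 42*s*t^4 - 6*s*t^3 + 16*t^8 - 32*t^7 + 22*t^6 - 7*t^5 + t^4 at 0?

D_{5}

The Hessian of f at 0 is [[0, 0], [0, 0]] with rank 0, so corank 2. A Groebner basis of the Jacobian ideal J(f) in C{s,t} is {s*t^2, s*t/9 + t^3, s^2 - 4*s*t/9}; counting standard monomials gives mu = 5. Corank 2; j^3 = -s^2*(2*s - t) has shape L^2 M (L != M), so D-series; mu = 5 gives D_5.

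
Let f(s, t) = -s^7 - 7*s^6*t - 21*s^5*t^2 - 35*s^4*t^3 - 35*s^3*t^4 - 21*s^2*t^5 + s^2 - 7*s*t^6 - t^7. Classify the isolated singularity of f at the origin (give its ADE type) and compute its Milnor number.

Type A_{6}, Milnor number mu = 6.

The Hessian of f at 0 is [[2, 0], [0, 0]] with rank 1, so corank 1. A Groebner basis of the Jacobian ideal J(f) in C{s,t} is {t^6, s}; counting standard monomials gives mu = 6. Corank 1: A-series; mu = 6 gives A_6.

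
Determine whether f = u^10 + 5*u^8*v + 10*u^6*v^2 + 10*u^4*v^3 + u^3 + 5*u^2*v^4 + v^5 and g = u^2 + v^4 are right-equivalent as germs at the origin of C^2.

The Hessian of f at 0 is [[0, 0], [0, 0]] with rank 0, so corank 2. A Groebner basis of the Jacobian ideal J(f) in C{u,v} is {v^4, u^2}; counting standard monomials gives mu = 8. Corank 2; j^3 = u^3 is a perfect cube, so E-series; the 5-jet and mu = 8 give E_8. The Hessian of g at 0 is [[2, 0], [0, 0]] with rank 1, so corank 1. A Groebner basis of the Jacobian ideal J(g) in C{u,v} is {v^3, u}; counting standard monomials gives mu = 3. Corank 1: A-series; mu = 3 gives A_3. f is E_8 but g is A_3, hence not right-equivalent.

No.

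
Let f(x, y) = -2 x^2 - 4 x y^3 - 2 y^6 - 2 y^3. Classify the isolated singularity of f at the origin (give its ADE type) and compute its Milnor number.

Type A2, Milnor number mu = 2.

The Hessian of f at 0 has rank 1. Corank 1: A-series; mu = 2 gives A_2.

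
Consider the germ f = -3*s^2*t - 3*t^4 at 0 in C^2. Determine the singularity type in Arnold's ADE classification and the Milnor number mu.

Type D5, Milnor number mu = 5.

The Hessian of f at 0 is [[0, 0], [0, 0]] with rank 0, so corank 2. A Groebner basis of the Jacobian ideal J(f) in C{s,t} is {s^3, s^2/4 + t^3, s*t}; counting standard monomials gives mu = 5. Corank 2; j^3 = -3*s^2*t has shape L^2 M (L != M), so D-series; mu = 5 gives D_5.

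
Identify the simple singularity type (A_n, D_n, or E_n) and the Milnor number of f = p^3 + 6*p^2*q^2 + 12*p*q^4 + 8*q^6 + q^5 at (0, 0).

The Hessian of f at 0 is [[0, 0], [0, 0]] with rank 0, so corank 2. A Groebner basis of the Jacobian ideal J(f) in C{p,q} is {q^4, p^3, p^2/4 + p*q^2}; counting standard monomials gives mu = 8. Corank 2; j^3 = p^3 is a perfect cube, so E-series; the 5-jet and mu = 8 give E_8.

Type E_8, Milnor number mu = 8.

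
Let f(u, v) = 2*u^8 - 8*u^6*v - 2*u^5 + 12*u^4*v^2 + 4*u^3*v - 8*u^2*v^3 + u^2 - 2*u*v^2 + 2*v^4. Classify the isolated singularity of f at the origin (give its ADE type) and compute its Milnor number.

Type A_3, Milnor number mu = 3.

The Hessian of f at 0 has rank 1. Corank 1: A-series; mu = 3 gives A_3.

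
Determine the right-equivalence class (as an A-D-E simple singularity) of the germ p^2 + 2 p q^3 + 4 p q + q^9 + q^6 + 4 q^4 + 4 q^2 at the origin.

A_8

The Hessian of f at 0 is [[2, 4], [4, 8]] with rank 1, so corank 1. A Groebner basis of the Jacobian ideal J(f) in C{p,q} is {p^2*q^2 - 4*p^2 - 12*p*q - 8*q^2, p^3 + 6*p^2*q + 12*p*q^2 - 8*p - 16*q, p + q^3 + 2*q}; counting standard monomials gives mu = 8. Corank 1: A-series; mu = 8 gives A_8.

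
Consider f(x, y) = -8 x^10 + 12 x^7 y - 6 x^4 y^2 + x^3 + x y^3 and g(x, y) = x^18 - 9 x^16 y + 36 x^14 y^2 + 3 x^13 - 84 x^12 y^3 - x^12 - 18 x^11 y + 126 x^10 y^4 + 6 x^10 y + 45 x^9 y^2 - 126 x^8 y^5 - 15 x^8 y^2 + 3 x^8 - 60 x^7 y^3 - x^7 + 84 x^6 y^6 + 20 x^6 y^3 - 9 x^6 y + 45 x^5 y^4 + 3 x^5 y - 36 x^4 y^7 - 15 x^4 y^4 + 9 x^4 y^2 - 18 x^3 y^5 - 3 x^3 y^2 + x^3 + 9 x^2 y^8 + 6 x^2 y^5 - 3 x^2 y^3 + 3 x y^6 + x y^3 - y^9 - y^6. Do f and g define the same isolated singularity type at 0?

The Hessian of f at 0 is [[0, 0], [0, 0]] with rank 0, so corank 2. A Groebner basis of the Jacobian ideal J(f) in C{x,y} is {x^3, x*y^2, 3*x^2 + y^3}; counting standard monomials gives mu = 7. Corank 2; j^3 = x^3 is a perfect cube, so E-series; the 4-jet and mu = 7 give E_7. The Hessian of g at 0 is [[0, 0], [0, 0]] with rank 0, so corank 2. A Groebner basis of the Jacobian ideal J(g) in C{x,y} is {x^3, x*y^2, 3*x^2 + y^3}; counting standard monomials gives mu = 7. Corank 2; j^3 = x^3 is a perfect cube, so E-series; the 4-jet and mu = 7 give E_7. Both have type E_7, hence right-equivalent.

Yes.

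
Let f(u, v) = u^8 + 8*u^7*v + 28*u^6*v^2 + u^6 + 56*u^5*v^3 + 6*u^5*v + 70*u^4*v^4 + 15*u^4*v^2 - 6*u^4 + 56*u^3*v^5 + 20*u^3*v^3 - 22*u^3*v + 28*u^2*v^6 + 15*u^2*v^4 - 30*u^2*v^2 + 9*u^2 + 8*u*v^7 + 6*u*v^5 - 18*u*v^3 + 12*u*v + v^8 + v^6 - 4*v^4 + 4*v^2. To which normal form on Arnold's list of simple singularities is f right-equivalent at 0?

The Hessian of f at 0 is [[18, 12], [12, 8]] with rank 1, so corank 1. A Groebner basis of the Jacobian ideal J(f) in C{u,v} is {729*u^2 + 891*u*v + v^4 + 270*v^2, u^3 - 12*u + 4*v^3/9 - 8*v, u^2*v + 12*u - 16*v^3/27 + 8*v, u*v^2 - 9*u + 7*v^3/9 - 6*v}; counting standard monomials gives mu = 7. Corank 1: A-series; mu = 7 gives A_7.

A7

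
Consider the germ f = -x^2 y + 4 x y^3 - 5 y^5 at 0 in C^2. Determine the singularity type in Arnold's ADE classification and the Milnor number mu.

The Hessian of f at 0 is [[0, 0], [0, 0]] with rank 0, so corank 2. A Groebner basis of the Jacobian ideal J(f) in C{x,y} is {x^3, x^2*y, 2*x^2 + x*y^2, -x*y/2 + y^3}; counting standard monomials gives mu = 6. Corank 2; j^3 = -x^2*y has shape L^2 M (L != M), so D-series; mu = 6 gives D_6.

Type D_6, Milnor number mu = 6.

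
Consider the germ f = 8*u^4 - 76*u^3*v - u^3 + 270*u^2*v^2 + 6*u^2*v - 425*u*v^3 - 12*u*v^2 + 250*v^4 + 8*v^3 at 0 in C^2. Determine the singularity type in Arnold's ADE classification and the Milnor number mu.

Type E_7, Milnor number mu = 7.

The Hessian of f at 0 has rank 0. Corank 2; j^3 = -(u - 2*v)^3 is a perfect cube, so E-series; the 4-jet and mu = 7 give E_7.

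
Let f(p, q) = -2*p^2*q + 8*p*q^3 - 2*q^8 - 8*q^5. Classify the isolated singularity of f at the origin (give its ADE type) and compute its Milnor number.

Type D_9, Milnor number mu = 9.

The Hessian of f at 0 has rank 0. Corank 2; j^3 = -2*p^2*q has shape L^2 M (L != M), so D-series; mu = 9 gives D_9.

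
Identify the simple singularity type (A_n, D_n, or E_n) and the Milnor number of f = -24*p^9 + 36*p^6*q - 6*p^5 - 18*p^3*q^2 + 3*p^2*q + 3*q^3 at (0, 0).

Type D_4, Milnor number mu = 4.

The Hessian of f at 0 has rank 0. Corank 2; j^3 = 3*q*(p^2 + q^2) splits into three distinct lines over C (the quadratic factor has nonzero discriminant), so D_4.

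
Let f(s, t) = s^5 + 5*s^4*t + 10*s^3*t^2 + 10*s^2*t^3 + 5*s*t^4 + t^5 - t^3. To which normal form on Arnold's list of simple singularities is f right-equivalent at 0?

The Hessian of f at 0 has rank 0. Corank 2; j^3 = -t^3 is a perfect cube, so E-series; the 5-jet and mu = 8 give E_8.

E_8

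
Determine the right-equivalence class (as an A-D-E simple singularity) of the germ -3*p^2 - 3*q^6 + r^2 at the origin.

A5

The Hessian of f at 0 is [[-6, 0, 0], [0, 0, 0], [0, 0, 2]] with rank 2, so corank 1. A Groebner basis of the Jacobian ideal J(f) in C{p,q,r} is {q^5, p, r}; counting standard monomials gives mu = 5. Corank 1: A-series; mu = 5 gives A_5.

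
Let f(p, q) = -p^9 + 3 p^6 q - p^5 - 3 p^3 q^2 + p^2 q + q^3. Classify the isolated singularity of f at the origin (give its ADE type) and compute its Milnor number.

Type D4, Milnor number mu = 4.

The Hessian of f at 0 has rank 0. Corank 2; j^3 = q*(p^2 + q^2) splits into three distinct lines over C (the quadratic factor has nonzero discriminant), so D_4.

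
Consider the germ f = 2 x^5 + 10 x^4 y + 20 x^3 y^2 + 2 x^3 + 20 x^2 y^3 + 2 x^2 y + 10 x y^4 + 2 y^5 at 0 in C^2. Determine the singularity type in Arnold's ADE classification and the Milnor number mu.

The Hessian of f at 0 is [[0, 0], [0, 0]] with rank 0, so corank 2. A Groebner basis of the Jacobian ideal J(f) in C{x,y} is {-x*y/5 + y^4, x*y^2, x^2 + x*y}; counting standard monomials gives mu = 6. Corank 2; j^3 = 2*x^2*(x + y) has shape L^2 M (L != M), so D-series; mu = 6 gives D_6.

Type D6, Milnor number mu = 6.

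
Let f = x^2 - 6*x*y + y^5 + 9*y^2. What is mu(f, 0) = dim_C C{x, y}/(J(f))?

The Hessian of f at 0 is [[2, -6], [-6, 18]] with rank 1, so corank 1. A Groebner basis of the Jacobian ideal J(f) in C{x,y} is {y^4, x - 3*y}; counting standard monomials gives mu = 4. Corank 1: A-series; mu = 4 gives A_4.

4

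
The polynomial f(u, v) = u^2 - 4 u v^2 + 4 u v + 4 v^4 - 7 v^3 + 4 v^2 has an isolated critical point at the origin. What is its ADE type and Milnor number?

The Hessian of f at 0 has rank 1. Corank 1: A-series; mu = 2 gives A_2.

Type A_{2}, Milnor number mu = 2.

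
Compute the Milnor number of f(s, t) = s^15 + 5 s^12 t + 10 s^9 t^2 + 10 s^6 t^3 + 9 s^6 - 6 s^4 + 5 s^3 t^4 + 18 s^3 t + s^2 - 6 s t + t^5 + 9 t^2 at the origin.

The Hessian of f at 0 is [[2, -6], [-6, 18]] with rank 1, so corank 1. A Groebner basis of the Jacobian ideal J(f) in C{s,t} is {-s/81 + t^3 + t/27, s^2 - 9*t^2, s*t - 3*t^2}; counting standard monomials gives mu = 4. Corank 1: A-series; mu = 4 gives A_4.

4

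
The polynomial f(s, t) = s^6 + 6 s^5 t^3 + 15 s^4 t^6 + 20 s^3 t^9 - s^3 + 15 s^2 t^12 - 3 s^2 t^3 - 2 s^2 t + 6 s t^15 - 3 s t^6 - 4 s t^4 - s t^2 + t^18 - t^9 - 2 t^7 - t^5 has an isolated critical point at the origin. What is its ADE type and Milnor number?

The Hessian of f at 0 has rank 0. Corank 2; j^3 = -s*(s + t)^2 has shape L^2 M (L != M), so D-series; mu = 7 gives D_7.

Type D_{7}, Milnor number mu = 7.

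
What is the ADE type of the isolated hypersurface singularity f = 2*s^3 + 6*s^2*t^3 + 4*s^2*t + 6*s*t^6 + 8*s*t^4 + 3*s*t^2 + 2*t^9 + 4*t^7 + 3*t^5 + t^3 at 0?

The Hessian of f at 0 is [[0, 0], [0, 0]] with rank 0, so corank 2. A Groebner basis of the Jacobian ideal J(f) in C{s,t} is {t^3, s^2 - 3*t^2/2, s*t + 3*t^2/2}; counting standard monomials gives mu = 4. Corank 2; j^3 = (s + t)*(2*s^2 + 2*s*t + t^2) splits into three distinct lines over C (the quadratic factor has nonzero discriminant), so D_4.

D_4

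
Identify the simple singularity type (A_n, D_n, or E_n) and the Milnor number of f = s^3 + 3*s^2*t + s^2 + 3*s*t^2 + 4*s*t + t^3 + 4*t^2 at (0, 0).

The Hessian of f at 0 has rank 1. Corank 1: A-series; mu = 2 gives A_2.

Type A_2, Milnor number mu = 2.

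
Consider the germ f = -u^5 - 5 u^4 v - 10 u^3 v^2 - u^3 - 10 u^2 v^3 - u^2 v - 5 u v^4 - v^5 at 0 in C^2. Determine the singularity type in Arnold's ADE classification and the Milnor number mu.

Type D_{6}, Milnor number mu = 6.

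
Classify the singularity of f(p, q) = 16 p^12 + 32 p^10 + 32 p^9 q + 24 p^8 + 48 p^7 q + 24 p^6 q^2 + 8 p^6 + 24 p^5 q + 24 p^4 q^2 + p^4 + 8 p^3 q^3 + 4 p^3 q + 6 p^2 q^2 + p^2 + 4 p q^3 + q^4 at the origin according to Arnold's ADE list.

The Hessian of f at 0 has rank 1. Corank 1: A-series; mu = 3 gives A_3.

A_{3}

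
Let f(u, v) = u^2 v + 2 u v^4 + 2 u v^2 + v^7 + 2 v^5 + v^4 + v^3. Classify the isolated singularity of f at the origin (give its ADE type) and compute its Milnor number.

Type D_{5}, Milnor number mu = 5.

The Hessian of f at 0 has rank 0. Corank 2; j^3 = v*(u + v)^2 has shape L^2 M (L != M), so D-series; mu = 5 gives D_5.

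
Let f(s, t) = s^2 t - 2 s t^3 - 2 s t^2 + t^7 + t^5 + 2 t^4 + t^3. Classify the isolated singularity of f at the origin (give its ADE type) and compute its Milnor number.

Type D_8, Milnor number mu = 8.

The Hessian of f at 0 has rank 0. Corank 2; j^3 = t*(s - t)^2 has shape L^2 M (L != M), so D-series; mu = 8 gives D_8.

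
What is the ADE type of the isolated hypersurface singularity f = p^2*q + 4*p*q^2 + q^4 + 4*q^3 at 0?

D_5

The Hessian of f at 0 has rank 0. Corank 2; j^3 = q*(p + 2*q)^2 has shape L^2 M (L != M), so D-series; mu = 5 gives D_5.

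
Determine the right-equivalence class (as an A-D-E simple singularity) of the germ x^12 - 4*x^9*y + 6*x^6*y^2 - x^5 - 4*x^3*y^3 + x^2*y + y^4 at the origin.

D_{5}

The Hessian of f at 0 is [[0, 0], [0, 0]] with rank 0, so corank 2. A Groebner basis of the Jacobian ideal J(f) in C{x,y} is {x^3, x^2/4 + y^3, x*y}; counting standard monomials gives mu = 5. Corank 2; j^3 = x^2*y has shape L^2 M (L != M), so D-series; mu = 5 gives D_5.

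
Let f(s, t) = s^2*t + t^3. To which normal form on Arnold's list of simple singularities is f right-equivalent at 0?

The Hessian of f at 0 has rank 0. Corank 2; j^3 = t*(s^2 + t^2) splits into three distinct lines over C (the quadratic factor has nonzero discriminant), so D_4.

D_{4}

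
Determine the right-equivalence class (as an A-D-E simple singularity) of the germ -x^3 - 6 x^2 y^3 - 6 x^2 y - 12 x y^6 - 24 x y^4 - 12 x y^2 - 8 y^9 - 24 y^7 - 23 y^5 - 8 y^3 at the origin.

E_{8}

The Hessian of f at 0 has rank 0. Corank 2; j^3 = -(x + 2*y)^3 is a perfect cube, so E-series; the 5-jet and mu = 8 give E_8.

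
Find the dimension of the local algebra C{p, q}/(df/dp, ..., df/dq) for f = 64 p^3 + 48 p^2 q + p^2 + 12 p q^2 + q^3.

2

The Hessian of f at 0 is [[2, 0], [0, 0]] with rank 1, so corank 1. A Groebner basis of the Jacobian ideal J(f) in C{p,q} is {q^2, p}; counting standard monomials gives mu = 2. Corank 1: A-series; mu = 2 gives A_2.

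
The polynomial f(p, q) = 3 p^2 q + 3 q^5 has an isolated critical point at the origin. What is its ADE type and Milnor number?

Type D_{6}, Milnor number mu = 6.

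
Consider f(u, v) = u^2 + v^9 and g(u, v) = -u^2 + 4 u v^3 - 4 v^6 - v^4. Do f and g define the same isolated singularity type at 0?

No.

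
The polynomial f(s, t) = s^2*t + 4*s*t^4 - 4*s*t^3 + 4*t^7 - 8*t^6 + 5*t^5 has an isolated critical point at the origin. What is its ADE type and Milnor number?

The Hessian of f at 0 has rank 0. Corank 2; j^3 = s^2*t has shape L^2 M (L != M), so D-series; mu = 6 gives D_6.

Type D6, Milnor number mu = 6.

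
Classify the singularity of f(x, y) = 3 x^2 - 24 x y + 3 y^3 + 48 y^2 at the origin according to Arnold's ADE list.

A_2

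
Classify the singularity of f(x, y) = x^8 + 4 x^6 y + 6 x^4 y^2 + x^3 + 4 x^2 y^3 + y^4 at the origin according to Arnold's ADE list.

The Hessian of f at 0 is [[0, 0], [0, 0]] with rank 0, so corank 2. A Groebner basis of the Jacobian ideal J(f) in C{x,y} is {y^3, x^2}; counting standard monomials gives mu = 6. Corank 2; j^3 = x^3 is a perfect cube, so E-series; the 4-jet and mu = 6 give E_6.

E_6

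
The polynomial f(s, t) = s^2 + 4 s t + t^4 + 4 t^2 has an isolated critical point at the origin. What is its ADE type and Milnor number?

Type A_3, Milnor number mu = 3.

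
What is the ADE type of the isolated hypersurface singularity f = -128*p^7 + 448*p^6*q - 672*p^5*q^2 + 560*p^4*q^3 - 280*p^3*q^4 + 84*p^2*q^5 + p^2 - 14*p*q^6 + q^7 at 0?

A_6

The Hessian of f at 0 is [[2, 0], [0, 0]] with rank 1, so corank 1. A Groebner basis of the Jacobian ideal J(f) in C{p,q} is {q^6, p}; counting standard monomials gives mu = 6. Corank 1: A-series; mu = 6 gives A_6.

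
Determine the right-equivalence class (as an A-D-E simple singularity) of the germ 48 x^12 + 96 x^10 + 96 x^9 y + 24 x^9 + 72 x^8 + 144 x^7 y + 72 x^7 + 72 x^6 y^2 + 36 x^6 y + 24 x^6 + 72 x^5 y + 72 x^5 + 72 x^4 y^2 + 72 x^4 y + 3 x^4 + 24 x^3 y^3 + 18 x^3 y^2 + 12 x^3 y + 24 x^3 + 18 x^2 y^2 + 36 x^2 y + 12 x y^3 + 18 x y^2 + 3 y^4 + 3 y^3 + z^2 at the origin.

E_6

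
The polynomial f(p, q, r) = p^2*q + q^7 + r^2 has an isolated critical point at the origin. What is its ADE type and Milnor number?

Type D8, Milnor number mu = 8.

The Hessian of f at 0 is [[0, 0, 0], [0, 0, 0], [0, 0, 2]] with rank 1, so corank 2. A Groebner basis of the Jacobian ideal J(f) in C{p,q,r} is {p^2/7 + q^6, p^3, p*q, r}; counting standard monomials gives mu = 8. Corank 2; j^3 = p^2*q has shape L^2 M (L != M), so D-series; mu = 8 gives D_8.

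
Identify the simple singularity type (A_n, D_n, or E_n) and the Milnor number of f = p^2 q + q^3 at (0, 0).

The Hessian of f at 0 is [[0, 0], [0, 0]] with rank 0, so corank 2. A Groebner basis of the Jacobian ideal J(f) in C{p,q} is {q^3, p^2 + 3*q^2, p*q}; counting standard monomials gives mu = 4. Corank 2; j^3 = q*(p^2 + q^2) splits into three distinct lines over C (the quadratic factor has nonzero discriminant), so D_4.

Type D_4, Milnor number mu = 4.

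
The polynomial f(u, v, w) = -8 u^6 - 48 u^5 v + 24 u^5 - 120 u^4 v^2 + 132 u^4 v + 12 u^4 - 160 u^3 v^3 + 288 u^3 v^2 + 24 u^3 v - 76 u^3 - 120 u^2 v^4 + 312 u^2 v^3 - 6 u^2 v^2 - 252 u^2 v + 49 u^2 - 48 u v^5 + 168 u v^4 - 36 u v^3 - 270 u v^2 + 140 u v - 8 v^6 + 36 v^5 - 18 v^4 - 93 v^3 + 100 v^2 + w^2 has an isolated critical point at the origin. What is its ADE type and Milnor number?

The Hessian of f at 0 has rank 2. Corank 1: A-series; mu = 2 gives A_2.

Type A_{2}, Milnor number mu = 2.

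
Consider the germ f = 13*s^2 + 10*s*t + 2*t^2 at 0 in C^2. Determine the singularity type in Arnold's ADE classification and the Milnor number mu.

The Hessian of f at 0 has rank 2. Corank 0: nondegenerate Morse point, so A_1.

Type A_1, Milnor number mu = 1.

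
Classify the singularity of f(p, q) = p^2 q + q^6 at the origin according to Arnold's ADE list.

D_{7}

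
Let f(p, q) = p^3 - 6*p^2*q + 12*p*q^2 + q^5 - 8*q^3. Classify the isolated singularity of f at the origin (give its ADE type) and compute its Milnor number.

The Hessian of f at 0 has rank 0. Corank 2; j^3 = (p - 2*q)^3 is a perfect cube, so E-series; the 5-jet and mu = 8 give E_8.

Type E_8, Milnor number mu = 8.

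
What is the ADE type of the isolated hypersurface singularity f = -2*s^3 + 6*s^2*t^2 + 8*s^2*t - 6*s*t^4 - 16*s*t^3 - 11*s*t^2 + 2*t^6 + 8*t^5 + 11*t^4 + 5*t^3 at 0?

The Hessian of f at 0 has rank 0. Corank 2; j^3 = -(s - t)*(2*s^2 - 6*s*t + 5*t^2) splits into three distinct lines over C (the quadratic factor has nonzero discriminant), so D_4.

D_4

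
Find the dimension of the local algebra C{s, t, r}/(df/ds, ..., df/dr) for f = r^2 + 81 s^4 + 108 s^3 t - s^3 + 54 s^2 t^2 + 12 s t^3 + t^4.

The Hessian of f at 0 is [[0, 0, 0], [0, 0, 0], [0, 0, 2]] with rank 1, so corank 2. A Groebner basis of the Jacobian ideal J(f) in C{s,t,r} is {t^4, s*t^2 + t^3/9, s^2, r}; counting standard monomials gives mu = 6. Corank 2; j^3 = -s^3 is a perfect cube, so E-series; the 4-jet and mu = 6 give E_6.

6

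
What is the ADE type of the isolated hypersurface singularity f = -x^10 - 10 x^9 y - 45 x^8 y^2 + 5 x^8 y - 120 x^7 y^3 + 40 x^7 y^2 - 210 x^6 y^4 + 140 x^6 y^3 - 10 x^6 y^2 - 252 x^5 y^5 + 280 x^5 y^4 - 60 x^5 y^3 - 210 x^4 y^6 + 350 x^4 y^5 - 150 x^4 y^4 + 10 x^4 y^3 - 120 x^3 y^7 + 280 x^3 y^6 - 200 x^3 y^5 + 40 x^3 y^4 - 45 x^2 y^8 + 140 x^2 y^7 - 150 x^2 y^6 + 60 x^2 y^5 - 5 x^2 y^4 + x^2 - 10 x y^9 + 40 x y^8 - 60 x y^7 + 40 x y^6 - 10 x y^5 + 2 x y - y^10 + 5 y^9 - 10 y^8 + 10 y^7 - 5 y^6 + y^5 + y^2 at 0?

A4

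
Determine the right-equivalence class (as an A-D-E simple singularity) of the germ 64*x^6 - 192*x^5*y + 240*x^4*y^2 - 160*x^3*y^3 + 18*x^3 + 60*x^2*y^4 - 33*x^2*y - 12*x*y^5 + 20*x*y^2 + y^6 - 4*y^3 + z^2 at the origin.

D7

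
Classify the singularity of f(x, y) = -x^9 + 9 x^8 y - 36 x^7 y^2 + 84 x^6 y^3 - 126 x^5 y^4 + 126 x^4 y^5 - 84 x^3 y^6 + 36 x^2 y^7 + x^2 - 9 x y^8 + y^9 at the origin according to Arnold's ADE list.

A_8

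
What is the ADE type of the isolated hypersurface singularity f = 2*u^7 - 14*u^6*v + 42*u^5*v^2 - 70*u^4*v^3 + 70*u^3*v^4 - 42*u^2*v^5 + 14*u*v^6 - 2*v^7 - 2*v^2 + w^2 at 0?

The Hessian of f at 0 has rank 2. Corank 1: A-series; mu = 6 gives A_6.

A6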